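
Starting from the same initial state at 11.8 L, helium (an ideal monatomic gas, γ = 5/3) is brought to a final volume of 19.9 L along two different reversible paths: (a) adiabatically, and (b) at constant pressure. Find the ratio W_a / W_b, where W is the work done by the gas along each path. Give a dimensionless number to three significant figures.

W_a / W_b ≈ 0.643

Path (a) adiabatic: W = P₁V₁(1 − (V₁/V₂)^(γ−1))/(γ−1) → W_a/(P₁V₁) = 0.4413.
Path (b) isobaric: W = P₁(V₂ − V₁) → W_b/(P₁V₁) = 0.6864.
W_a / W_b = 0.4413 / 0.6864 = 0.6429.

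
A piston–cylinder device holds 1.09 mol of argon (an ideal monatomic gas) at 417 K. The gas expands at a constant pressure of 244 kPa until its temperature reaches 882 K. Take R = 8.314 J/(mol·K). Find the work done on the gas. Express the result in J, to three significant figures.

Isobaric: W = P ΔV = nR ΔT.
W = (1.09)(8.314)(882 − 417) = 4214 J.
Work on gas = −W_by = -4214 J.

W ≈ -4210 J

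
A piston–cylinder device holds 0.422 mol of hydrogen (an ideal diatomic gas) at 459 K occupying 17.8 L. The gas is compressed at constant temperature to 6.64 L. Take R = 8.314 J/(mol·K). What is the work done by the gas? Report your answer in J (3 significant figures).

W ≈ -1590 J

Isothermal: W = nRT ln(V₂/V₁).
W = (0.422)(8.314)(459) × ln(6.64/17.8)
  = 1610 × -0.9861
W_by_gas = -1588 J.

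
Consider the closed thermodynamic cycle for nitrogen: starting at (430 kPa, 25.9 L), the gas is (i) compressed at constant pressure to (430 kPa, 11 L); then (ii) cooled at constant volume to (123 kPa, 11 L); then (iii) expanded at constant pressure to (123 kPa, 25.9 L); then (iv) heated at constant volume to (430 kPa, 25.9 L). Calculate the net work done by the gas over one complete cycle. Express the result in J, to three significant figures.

Constant-volume legs do no work.
W(i) = (430)(11 − 25.9) = -6407 J; W(iii) = (123)(25.9 − 11) = 1833 J.
W_net = -6407 + 1833 = -4574 J (the counter-clockwise enclosed area).

W_net ≈ -4570 J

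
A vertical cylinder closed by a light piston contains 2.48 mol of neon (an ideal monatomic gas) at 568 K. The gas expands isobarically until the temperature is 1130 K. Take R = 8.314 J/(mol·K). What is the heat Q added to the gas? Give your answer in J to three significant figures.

Isobaric: W = nRΔT = (2.48)(8.314)(562) = 11588 J.
ΔU = nCᵥΔT with Cᵥ = 3R/2: ΔU = (2.48)(12.47)(562) = 17382 J.
Q = ΔU + W = 17382 + 11588 = 28969 J.

Q ≈ 29000 J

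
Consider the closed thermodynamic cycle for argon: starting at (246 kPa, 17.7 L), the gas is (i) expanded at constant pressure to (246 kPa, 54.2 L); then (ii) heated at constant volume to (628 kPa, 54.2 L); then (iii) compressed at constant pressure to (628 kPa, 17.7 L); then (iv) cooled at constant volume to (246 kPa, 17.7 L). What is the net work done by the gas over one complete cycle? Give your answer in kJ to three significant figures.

Constant-volume legs do no work.
W(i) = (246)(54.2 − 17.7) = 8979 J; W(iii) = (628)(17.7 − 54.2) = -22922 J.
W_net = 8979 − 22922 = -13943 J (the counter-clockwise enclosed area).

W_net ≈ -13.9 kJ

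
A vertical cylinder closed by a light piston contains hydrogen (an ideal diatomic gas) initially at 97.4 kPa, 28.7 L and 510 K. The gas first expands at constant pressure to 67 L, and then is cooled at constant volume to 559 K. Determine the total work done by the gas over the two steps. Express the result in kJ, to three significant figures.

W_total ≈ 3.73 kJ

Step 1 (isobaric): W = PΔV = (97.4 kPa)(67 − 28.7 L) = 3730 J.
Step 2 (isochoric): W = 0 (constant volume).
W_total = 3730 + 0 = 3730 J.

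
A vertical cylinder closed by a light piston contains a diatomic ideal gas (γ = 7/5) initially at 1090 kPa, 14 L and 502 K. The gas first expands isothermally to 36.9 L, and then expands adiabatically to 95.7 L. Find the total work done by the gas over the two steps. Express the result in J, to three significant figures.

W_total ≈ 26900 J

Step 1 (isothermal): W = P₁V₁ ln(V₂/V₁) = (15260) ln(36.9/14) = 14789 J.
After step 1: P = 413.6 kPa, V = 36.9 L, T = 502 K.
Step 2 (adiabatic): W = (P₁V₁ − P₂V₂)/(γ−1) = (15260 − 10423)/0.4 = 12092 J.
W_total = 14789 + 12092 = 26881 J.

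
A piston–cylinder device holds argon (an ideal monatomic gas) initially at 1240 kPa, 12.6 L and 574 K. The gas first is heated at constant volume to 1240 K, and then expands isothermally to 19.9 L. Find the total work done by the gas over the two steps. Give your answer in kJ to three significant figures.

W_total ≈ 15.4 kJ

Step 1 (isochoric): W = 0 (constant volume).
After step 1: P = 2679 kPa (V unchanged).
Step 2 (isothermal): W = P₁V₁ ln(V₂/V₁) = (33752) ln(19.9/12.6) = 15426 J.
W_total = 0 + 15426 = 15426 J.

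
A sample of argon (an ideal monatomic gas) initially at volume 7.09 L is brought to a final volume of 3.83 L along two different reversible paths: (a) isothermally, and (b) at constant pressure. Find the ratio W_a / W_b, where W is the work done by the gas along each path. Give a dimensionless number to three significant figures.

W_a / W_b ≈ 1.34

Path (a) isothermal: W = P₁V₁ ln(V₂/V₁) → W_a/(P₁V₁) = -0.6158.
Path (b) isobaric: W = P₁(V₂ − V₁) → W_b/(P₁V₁) = -0.4598.
W_a / W_b = -0.6158 / -0.4598 = 1.339.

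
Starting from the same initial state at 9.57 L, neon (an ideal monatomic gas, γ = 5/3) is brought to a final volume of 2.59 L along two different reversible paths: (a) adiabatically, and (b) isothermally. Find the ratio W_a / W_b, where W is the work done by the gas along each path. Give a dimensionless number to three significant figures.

W_a / W_b ≈ 1.60

Path (a) adiabatic: W = P₁V₁(1 − (V₁/V₂)^(γ−1))/(γ−1) → W_a/(P₁V₁) = -2.085.
Path (b) isothermal: W = P₁V₁ ln(V₂/V₁) → W_b/(P₁V₁) = -1.307.
W_a / W_b = -2.085 / -1.307 = 1.595.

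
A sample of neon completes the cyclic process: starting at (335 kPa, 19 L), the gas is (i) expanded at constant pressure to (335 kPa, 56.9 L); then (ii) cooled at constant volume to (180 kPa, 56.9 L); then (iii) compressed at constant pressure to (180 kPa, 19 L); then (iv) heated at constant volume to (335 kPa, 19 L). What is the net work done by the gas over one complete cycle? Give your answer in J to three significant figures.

Constant-volume legs do no work.
W(i) = (335)(56.9 − 19) = 12696 J; W(iii) = (180)(19 − 56.9) = -6822 J.
W_net = 12696 − 6822 = 5874 J (the clockwise enclosed area).

W_net ≈ 5870 J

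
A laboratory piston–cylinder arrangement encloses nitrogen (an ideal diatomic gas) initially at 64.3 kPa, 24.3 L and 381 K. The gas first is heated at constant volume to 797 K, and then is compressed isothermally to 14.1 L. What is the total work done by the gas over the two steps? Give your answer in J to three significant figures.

Step 1 (isochoric): W = 0 (constant volume).
After step 1: P = 134.5 kPa (V unchanged).
Step 2 (isothermal): W = P₁V₁ ln(V₂/V₁) = (3269) ln(14.1/24.3) = -1779 J.
W_total = 0 − 1779 = -1779 J.

W_total ≈ -1780 J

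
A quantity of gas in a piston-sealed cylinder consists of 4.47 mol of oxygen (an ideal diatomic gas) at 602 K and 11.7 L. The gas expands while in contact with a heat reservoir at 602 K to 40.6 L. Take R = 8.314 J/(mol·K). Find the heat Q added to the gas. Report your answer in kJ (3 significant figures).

Q ≈ 27.8 kJ

Isothermal ⇒ ΔU = 0, so Q = W = nRT ln(V₂/V₁).
Q = (4.47)(8.314)(602) ln(40.6/11.7) = 22372 × 1.244 = 27835 J.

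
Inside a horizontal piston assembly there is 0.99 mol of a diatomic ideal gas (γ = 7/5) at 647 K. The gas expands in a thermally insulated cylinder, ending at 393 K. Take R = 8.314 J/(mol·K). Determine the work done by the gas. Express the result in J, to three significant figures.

Adiabatic ⇒ Q = 0, so W_by = −ΔU = nCᵥ(T₁ − T₂).
Cᵥ = 5R/2 = 20.79 J/(mol·K).
W = (0.99)(20.79)(647 − 393) = 5227 J.

W ≈ 5230 J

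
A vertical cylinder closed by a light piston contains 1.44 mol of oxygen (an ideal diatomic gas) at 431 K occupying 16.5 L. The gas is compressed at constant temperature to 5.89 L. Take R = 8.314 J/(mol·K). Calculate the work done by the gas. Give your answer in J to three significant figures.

W ≈ -5320 J

Isothermal: W = nRT ln(V₂/V₁).
W = (1.44)(8.314)(431) × ln(5.89/16.5)
  = 5160 × -1.03
W_by_gas = -5315 J.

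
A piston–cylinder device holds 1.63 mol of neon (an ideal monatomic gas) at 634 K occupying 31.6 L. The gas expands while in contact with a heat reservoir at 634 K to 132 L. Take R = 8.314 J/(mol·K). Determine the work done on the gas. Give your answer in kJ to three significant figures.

W ≈ -12.3 kJ

Isothermal: W = nRT ln(V₂/V₁).
W = (1.63)(8.314)(634) × ln(132/31.6)
  = 8592 × 1.43
W_by_gas = 12283 J; work on gas = −W_by = -12283 J.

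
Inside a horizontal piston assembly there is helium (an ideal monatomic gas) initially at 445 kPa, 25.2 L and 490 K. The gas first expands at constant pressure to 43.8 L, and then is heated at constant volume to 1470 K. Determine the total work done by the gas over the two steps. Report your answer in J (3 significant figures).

Step 1 (isobaric): W = PΔV = (445 kPa)(43.8 − 25.2 L) = 8277 J.
Step 2 (isochoric): W = 0 (constant volume).
W_total = 8277 + 0 = 8277 J.

W_total ≈ 8280 J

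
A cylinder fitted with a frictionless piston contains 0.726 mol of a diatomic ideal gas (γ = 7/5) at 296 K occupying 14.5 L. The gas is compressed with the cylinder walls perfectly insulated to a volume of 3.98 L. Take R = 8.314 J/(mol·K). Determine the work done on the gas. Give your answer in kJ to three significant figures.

W ≈ 3.02 kJ

Adiabatic: TV^(γ−1) = const with γ = 7/5.
T₂ = T₁ (V₁/V₂)^(γ−1) = 296 × (14.5/3.98)^0.4 = 296 × 1.677 = 496.5 K.
W_by = nCᵥ(T₁ − T₂) = (0.726)(20.79)(296 − 496.5) = -3025 J.
Work on gas = −W_by = 3025 J.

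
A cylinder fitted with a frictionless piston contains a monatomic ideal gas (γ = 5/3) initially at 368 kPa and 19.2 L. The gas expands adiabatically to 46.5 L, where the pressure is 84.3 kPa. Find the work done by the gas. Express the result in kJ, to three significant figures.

W ≈ 4.72 kJ

Adiabatic: W = (P₁V₁ − P₂V₂)/(γ − 1) with γ = 5/3.
P₁V₁ = 7066 J, P₂V₂ = 3920 J.
W = (7066 − 3920) / 0.6667 = 4718 J.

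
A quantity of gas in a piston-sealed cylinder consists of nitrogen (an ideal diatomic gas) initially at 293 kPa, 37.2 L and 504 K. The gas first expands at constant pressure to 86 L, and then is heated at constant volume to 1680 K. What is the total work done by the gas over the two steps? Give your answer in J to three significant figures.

W_total ≈ 14300 J

Step 1 (isobaric): W = PΔV = (293 kPa)(86 − 37.2 L) = 14298 J.
Step 2 (isochoric): W = 0 (constant volume).
W_total = 14298 + 0 = 14298 J.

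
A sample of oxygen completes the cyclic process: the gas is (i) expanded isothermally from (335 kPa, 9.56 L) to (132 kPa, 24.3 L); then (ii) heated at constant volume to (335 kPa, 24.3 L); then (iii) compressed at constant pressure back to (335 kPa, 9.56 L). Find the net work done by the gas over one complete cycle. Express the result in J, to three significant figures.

W_net ≈ -1950 J

Leg (i): W = PᵢVᵢ ln(V_f/Vᵢ) = (3203) ln(24.3/9.56) = 2988 J.
Leg (ii): W = 0.
Leg (iii): W = PΔV = (335)(9.56 − 24.3) = -4938 J.
W_net = 2988 − 4938 = -1950 J.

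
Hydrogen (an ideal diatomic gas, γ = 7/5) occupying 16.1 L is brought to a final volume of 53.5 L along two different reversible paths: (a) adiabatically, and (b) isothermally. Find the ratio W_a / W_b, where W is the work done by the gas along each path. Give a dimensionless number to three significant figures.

Path (a) adiabatic: W = P₁V₁(1 − (V₁/V₂)^(γ−1))/(γ−1) → W_a/(P₁V₁) = 0.9536.
Path (b) isothermal: W = P₁V₁ ln(V₂/V₁) → W_b/(P₁V₁) = 1.201.
W_a / W_b = 0.9536 / 1.201 = 0.7941.

W_a / W_b ≈ 0.794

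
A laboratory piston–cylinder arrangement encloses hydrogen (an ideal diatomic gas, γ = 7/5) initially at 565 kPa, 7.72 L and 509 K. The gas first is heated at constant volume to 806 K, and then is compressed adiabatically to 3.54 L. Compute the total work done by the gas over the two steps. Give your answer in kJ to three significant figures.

W_total ≈ -6.32 kJ

Step 1 (isochoric): W = 0 (constant volume).
After step 1: P = 894.7 kPa (V unchanged).
Step 2 (adiabatic): W = (P₁V₁ − P₂V₂)/(γ−1) = (6907 − 9435)/0.4 = -6320 J.
W_total = 0 − 6320 = -6320 J.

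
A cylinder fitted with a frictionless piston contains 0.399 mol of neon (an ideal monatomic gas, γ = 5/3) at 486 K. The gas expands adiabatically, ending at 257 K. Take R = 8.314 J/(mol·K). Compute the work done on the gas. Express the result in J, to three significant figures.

W ≈ -1140 J

Adiabatic ⇒ Q = 0, so W_by = −ΔU = nCᵥ(T₁ − T₂).
Cᵥ = 3R/2 = 12.47 J/(mol·K).
W = (0.399)(12.47)(486 − 257) = 1139 J.
Work on gas = −W_by = -1139 J.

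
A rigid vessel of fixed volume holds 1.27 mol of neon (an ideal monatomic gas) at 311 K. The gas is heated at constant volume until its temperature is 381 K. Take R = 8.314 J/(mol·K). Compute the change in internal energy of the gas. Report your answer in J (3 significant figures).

ΔU ≈ 1110 J

Constant volume ⇒ W = 0, so Q = ΔU = nCᵥΔT with Cᵥ = 3R/2 = 12.47 J/(mol·K).
ΔU = (1.27)(12.47)(381 − 311) = 1109 J.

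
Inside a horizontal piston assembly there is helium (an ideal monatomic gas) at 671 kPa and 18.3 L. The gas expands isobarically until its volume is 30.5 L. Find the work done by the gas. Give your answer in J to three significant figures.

Isobaric: W = P ΔV.
W = (671 kPa)(30.5 − 18.3 L) = (671)(12.2) = 8186 J.

W ≈ 8190 J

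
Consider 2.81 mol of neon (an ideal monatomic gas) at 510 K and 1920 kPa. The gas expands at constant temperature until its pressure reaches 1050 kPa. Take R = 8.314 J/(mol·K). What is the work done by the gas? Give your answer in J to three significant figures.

W ≈ 7190 J

Isothermal process: W = nRT ln(V₂/V₁) = nRT ln(P₁/P₂).
W = (2.81)(8.314)(510) × ln(1920/1050)
  = 11915 × ln(1.829) = 11915 × 0.6035
W_by_gas = 7191 J.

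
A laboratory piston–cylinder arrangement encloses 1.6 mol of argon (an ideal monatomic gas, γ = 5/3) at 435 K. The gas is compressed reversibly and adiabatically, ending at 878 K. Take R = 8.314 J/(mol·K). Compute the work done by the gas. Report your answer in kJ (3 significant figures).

Adiabatic ⇒ Q = 0, so W_by = −ΔU = nCᵥ(T₁ − T₂).
Cᵥ = 3R/2 = 12.47 J/(mol·K).
W = (1.6)(12.47)(435 − 878) = -8839 J.

W ≈ -8.84 kJ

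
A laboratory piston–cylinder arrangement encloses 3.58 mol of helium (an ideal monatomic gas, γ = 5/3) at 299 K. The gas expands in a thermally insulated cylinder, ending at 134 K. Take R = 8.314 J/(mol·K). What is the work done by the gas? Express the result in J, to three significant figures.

Adiabatic ⇒ Q = 0, so W_by = −ΔU = nCᵥ(T₁ − T₂).
Cᵥ = 3R/2 = 12.47 J/(mol·K).
W = (3.58)(12.47)(299 − 134) = 7367 J.

W ≈ 7370 J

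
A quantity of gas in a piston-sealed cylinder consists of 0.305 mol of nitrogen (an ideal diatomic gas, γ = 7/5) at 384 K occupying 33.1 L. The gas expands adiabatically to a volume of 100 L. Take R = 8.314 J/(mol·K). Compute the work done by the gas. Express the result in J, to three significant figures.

W ≈ 870 J

Adiabatic: TV^(γ−1) = const with γ = 7/5.
T₂ = T₁ (V₁/V₂)^(γ−1) = 384 × (33.1/100)^0.4 = 384 × 0.6426 = 246.8 K.
W_by = nCᵥ(T₁ − T₂) = (0.305)(20.79)(384 − 246.8) = 870.1 J.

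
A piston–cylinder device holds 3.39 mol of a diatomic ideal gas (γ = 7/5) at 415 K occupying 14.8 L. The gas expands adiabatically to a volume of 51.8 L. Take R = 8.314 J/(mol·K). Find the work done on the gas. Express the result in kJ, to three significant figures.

W ≈ -11.5 kJ

Adiabatic: TV^(γ−1) = const with γ = 7/5.
T₂ = T₁ (V₁/V₂)^(γ−1) = 415 × (14.8/51.8)^0.4 = 415 × 0.6059 = 251.4 K.
W_by = nCᵥ(T₁ − T₂) = (3.39)(20.79)(415 − 251.4) = 11525 J.
Work on gas = −W_by = -11525 J.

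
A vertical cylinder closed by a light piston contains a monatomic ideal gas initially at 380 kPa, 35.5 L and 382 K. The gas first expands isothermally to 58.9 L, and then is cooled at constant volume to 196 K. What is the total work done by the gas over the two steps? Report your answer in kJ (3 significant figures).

Step 1 (isothermal): W = P₁V₁ ln(V₂/V₁) = (13490) ln(58.9/35.5) = 6830 J.
Step 2 (isochoric): W = 0 (constant volume).
W_total = 6830 + 0 = 6830 J.

W_total ≈ 6.83 kJ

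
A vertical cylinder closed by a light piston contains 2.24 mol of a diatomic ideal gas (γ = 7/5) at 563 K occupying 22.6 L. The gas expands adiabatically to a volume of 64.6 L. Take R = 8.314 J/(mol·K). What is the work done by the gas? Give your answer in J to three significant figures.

W ≈ 8990 J

Adiabatic: TV^(γ−1) = const with γ = 7/5.
T₂ = T₁ (V₁/V₂)^(γ−1) = 563 × (22.6/64.6)^0.4 = 563 × 0.657 = 369.9 K.
W_by = nCᵥ(T₁ − T₂) = (2.24)(20.79)(563 − 369.9) = 8991 J.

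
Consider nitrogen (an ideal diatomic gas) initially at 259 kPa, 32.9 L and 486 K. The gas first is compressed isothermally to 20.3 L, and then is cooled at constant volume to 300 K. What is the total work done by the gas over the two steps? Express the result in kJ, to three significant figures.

W_total ≈ -4.11 kJ

Step 1 (isothermal): W = P₁V₁ ln(V₂/V₁) = (8521) ln(20.3/32.9) = -4114 J.
Step 2 (isochoric): W = 0 (constant volume).
W_total = -4114 + 0 = -4114 J.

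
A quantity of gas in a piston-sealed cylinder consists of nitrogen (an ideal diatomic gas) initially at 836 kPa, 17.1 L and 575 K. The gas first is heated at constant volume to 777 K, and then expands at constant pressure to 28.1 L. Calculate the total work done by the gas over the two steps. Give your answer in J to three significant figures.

Step 1 (isochoric): W = 0 (constant volume).
After step 1: P = 1130 kPa (V unchanged).
Step 2 (isobaric): W = PΔV = (1130 kPa)(28.1 − 17.1 L) = 12427 J.
W_total = 0 + 12427 = 12427 J.

W_total ≈ 12400 J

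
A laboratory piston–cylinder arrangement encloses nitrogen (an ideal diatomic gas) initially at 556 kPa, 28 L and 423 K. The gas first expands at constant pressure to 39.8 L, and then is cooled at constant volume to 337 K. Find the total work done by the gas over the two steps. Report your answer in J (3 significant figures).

Step 1 (isobaric): W = PΔV = (556 kPa)(39.8 − 28 L) = 6561 J.
Step 2 (isochoric): W = 0 (constant volume).
W_total = 6561 + 0 = 6561 J.

W_total ≈ 6560 J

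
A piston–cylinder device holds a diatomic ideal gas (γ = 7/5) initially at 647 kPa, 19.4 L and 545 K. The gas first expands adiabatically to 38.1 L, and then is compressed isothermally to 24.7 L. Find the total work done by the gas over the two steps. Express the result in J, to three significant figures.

W_total ≈ 3270 J

Step 1 (adiabatic): W = (P₁V₁ − P₂V₂)/(γ−1) = (12552 − 9582)/0.4 = 7424 J.
After step 1: P = 251.5 kPa, V = 38.1 L, T = 416.1 K.
Step 2 (isothermal): W = P₁V₁ ln(V₂/V₁) = (9582) ln(24.7/38.1) = -4153 J.
W_total = 7424 − 4153 = 3272 J.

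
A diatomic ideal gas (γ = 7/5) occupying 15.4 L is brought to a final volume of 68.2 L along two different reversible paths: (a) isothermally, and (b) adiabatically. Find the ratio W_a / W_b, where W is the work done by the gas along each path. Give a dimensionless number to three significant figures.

W_a / W_b ≈ 1.33

Path (a) isothermal: W = P₁V₁ ln(V₂/V₁) → W_a/(P₁V₁) = 1.488.
Path (b) adiabatic: W = P₁V₁(1 − (V₁/V₂)^(γ−1))/(γ−1) → W_b/(P₁V₁) = 1.121.
W_a / W_b = 1.488 / 1.121 = 1.327.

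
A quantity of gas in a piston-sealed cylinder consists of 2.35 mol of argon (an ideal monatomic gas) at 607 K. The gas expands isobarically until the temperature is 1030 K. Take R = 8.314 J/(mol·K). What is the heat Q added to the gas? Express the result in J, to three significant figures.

Isobaric: W = nRΔT = (2.35)(8.314)(423) = 8265 J.
ΔU = nCᵥΔT with Cᵥ = 3R/2: ΔU = (2.35)(12.47)(423) = 12397 J.
Q = ΔU + W = 12397 + 8265 = 20661 J.

Q ≈ 20700 J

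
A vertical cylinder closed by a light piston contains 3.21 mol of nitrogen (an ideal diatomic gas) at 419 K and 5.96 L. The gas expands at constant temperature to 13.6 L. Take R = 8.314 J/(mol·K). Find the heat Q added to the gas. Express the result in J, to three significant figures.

Q ≈ 9230 J

Isothermal ⇒ ΔU = 0, so Q = W = nRT ln(V₂/V₁).
Q = (3.21)(8.314)(419) ln(13.6/5.96) = 11182 × 0.825 = 9225 J.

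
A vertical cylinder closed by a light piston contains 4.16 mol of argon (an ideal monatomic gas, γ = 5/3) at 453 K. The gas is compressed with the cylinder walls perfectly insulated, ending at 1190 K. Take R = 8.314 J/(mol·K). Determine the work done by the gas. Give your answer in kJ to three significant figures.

W ≈ -38.2 kJ

Adiabatic ⇒ Q = 0, so W_by = −ΔU = nCᵥ(T₁ − T₂).
Cᵥ = 3R/2 = 12.47 J/(mol·K).
W = (4.16)(12.47)(453 − 1190) = -38235 J.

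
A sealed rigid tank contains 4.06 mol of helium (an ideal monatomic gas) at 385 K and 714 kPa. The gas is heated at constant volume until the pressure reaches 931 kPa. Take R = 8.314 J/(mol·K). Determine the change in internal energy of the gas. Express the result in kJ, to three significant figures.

ΔU ≈ 5.92 kJ

Constant volume ⇒ W = 0, so Q = ΔU = nCᵥΔT with Cᵥ = 3R/2 = 12.47 J/(mol·K).
At constant V, T₂/T₁ = P₂/P₁ ⇒ ΔT = T₁(P₂/P₁ − 1) = 385·(931/714 − 1) = 117 K.
ΔU = (4.06)(12.47)(117) = 5924 J.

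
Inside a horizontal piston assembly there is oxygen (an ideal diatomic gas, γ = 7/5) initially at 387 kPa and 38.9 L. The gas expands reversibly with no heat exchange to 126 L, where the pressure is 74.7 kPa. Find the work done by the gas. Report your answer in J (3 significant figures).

Adiabatic: W = (P₁V₁ − P₂V₂)/(γ − 1) with γ = 7/5.
P₁V₁ = 15054 J, P₂V₂ = 9412 J.
W = (15054 − 9412) / 0.4 = 14105 J.

W ≈ 14100 J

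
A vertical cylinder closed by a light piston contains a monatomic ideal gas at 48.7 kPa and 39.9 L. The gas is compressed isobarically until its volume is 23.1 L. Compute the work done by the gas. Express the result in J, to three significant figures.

Isobaric: W = P ΔV.
W = (48.7 kPa)(23.1 − 39.9 L) = (48.7)(-16.8) = -818.2 J.

W ≈ -818 J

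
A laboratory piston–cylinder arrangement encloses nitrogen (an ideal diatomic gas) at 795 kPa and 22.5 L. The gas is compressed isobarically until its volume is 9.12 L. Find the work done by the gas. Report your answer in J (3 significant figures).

Isobaric: W = P ΔV.
W = (795 kPa)(9.12 − 22.5 L) = (795)(-13.38) = -10637 J.

W ≈ -10600 J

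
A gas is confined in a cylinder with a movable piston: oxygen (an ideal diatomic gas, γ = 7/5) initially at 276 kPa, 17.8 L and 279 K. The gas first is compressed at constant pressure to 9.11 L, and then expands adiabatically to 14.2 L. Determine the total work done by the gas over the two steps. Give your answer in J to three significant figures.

Step 1 (isobaric): W = PΔV = (276 kPa)(9.11 − 17.8 L) = -2398 J.
After step 1: P = 276 kPa, V = 9.11 L, T = 142.8 K.
Step 2 (adiabatic): W = (P₁V₁ − P₂V₂)/(γ−1) = (2514 − 2105)/0.4 = 1023 J.
W_total = -2398 + 1023 = -1376 J.

W_total ≈ -1380 J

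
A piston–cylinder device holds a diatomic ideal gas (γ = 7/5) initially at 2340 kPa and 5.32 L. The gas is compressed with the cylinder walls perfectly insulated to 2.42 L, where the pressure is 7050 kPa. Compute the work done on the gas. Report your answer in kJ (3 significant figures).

W ≈ 11.5 kJ

Adiabatic: W = (P₁V₁ − P₂V₂)/(γ − 1) with γ = 7/5.
P₁V₁ = 12449 J, P₂V₂ = 17061 J.
W = (12449 − 17061) / 0.4 = -11530 J.
Work on gas = −W_by = 11530 J.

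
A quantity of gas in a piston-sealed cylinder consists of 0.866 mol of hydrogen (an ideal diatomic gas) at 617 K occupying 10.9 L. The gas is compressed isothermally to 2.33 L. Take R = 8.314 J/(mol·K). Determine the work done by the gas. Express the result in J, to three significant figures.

W ≈ -6850 J

Isothermal: W = nRT ln(V₂/V₁).
W = (0.866)(8.314)(617) × ln(2.33/10.9)
  = 4442 × -1.543
W_by_gas = -6854 J.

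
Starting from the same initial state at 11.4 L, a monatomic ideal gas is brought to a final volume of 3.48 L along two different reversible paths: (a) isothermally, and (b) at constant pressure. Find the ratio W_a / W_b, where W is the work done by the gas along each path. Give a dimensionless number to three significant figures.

W_a / W_b ≈ 1.71

Path (a) isothermal: W = P₁V₁ ln(V₂/V₁) → W_a/(P₁V₁) = -1.187.
Path (b) isobaric: W = P₁(V₂ − V₁) → W_b/(P₁V₁) = -0.6947.
W_a / W_b = -1.187 / -0.6947 = 1.708.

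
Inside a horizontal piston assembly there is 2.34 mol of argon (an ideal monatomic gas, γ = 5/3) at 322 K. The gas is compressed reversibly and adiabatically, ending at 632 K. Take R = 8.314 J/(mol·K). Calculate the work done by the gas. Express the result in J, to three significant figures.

Adiabatic ⇒ Q = 0, so W_by = −ΔU = nCᵥ(T₁ − T₂).
Cᵥ = 3R/2 = 12.47 J/(mol·K).
W = (2.34)(12.47)(322 − 632) = -9046 J.

W ≈ -9050 J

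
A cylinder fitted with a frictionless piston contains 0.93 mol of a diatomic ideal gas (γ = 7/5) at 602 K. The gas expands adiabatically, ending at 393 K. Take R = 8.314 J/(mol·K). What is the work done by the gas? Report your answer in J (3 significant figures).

Adiabatic ⇒ Q = 0, so W_by = −ΔU = nCᵥ(T₁ − T₂).
Cᵥ = 5R/2 = 20.79 J/(mol·K).
W = (0.93)(20.79)(602 − 393) = 4040 J.

W ≈ 4040 J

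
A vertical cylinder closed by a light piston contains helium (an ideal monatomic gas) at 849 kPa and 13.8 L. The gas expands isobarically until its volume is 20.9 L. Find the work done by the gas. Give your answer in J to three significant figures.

W ≈ 6030 J

Isobaric: W = P ΔV.
W = (849 kPa)(20.9 − 13.8 L) = (849)(7.1) = 6028 J.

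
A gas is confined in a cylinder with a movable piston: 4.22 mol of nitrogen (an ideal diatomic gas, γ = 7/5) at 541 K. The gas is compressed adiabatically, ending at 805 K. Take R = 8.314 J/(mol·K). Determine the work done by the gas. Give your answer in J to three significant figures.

W ≈ -23200 J

Adiabatic ⇒ Q = 0, so W_by = −ΔU = nCᵥ(T₁ − T₂).
Cᵥ = 5R/2 = 20.79 J/(mol·K).
W = (4.22)(20.79)(541 − 805) = -23156 J.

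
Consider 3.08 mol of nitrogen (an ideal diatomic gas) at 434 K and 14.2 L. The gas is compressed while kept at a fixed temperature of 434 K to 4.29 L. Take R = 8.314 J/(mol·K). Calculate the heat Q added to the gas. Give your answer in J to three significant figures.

Q ≈ -13300 J

Isothermal ⇒ ΔU = 0, so Q = W = nRT ln(V₂/V₁).
Q = (3.08)(8.314)(434) ln(4.29/14.2) = 11113 × -1.197 = -13302 J.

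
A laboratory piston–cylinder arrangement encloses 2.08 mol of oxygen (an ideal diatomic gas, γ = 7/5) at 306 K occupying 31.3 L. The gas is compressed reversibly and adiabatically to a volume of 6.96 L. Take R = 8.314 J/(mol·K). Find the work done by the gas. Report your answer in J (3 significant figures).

Adiabatic: TV^(γ−1) = const with γ = 7/5.
T₂ = T₁ (V₁/V₂)^(γ−1) = 306 × (31.3/6.96)^0.4 = 306 × 1.825 = 558.3 K.
W_by = nCᵥ(T₁ − T₂) = (2.08)(20.79)(306 − 558.3) = -10909 J.

W ≈ -10900 J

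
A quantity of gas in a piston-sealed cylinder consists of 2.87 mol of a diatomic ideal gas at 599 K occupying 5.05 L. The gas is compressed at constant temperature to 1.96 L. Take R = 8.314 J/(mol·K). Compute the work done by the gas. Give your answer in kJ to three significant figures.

Isothermal: W = nRT ln(V₂/V₁).
W = (2.87)(8.314)(599) × ln(1.96/5.05)
  = 14293 × -0.9464
W_by_gas = -13527 J.

W ≈ -13.5 kJ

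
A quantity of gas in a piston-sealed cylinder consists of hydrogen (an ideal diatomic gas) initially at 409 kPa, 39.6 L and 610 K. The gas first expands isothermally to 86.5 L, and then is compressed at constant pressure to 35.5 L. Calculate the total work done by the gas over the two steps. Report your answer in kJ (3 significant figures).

Step 1 (isothermal): W = P₁V₁ ln(V₂/V₁) = (16196) ln(86.5/39.6) = 12654 J.
After step 1: P = 187.2 kPa, V = 86.5 L, T = 610 K.
Step 2 (isobaric): W = PΔV = (187.2 kPa)(35.5 − 86.5 L) = -9549 J.
W_total = 12654 − 9549 = 3105 J.

W_total ≈ 3.11 kJ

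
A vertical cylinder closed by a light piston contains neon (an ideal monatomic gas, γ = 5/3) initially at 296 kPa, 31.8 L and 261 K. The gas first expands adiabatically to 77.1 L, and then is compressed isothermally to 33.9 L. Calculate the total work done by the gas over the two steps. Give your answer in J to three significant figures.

W_total ≈ 2010 J

Step 1 (adiabatic): W = (P₁V₁ − P₂V₂)/(γ−1) = (9413 − 5216)/0.667 = 6296 J.
After step 1: P = 67.65 kPa, V = 77.1 L, T = 144.6 K.
Step 2 (isothermal): W = P₁V₁ ln(V₂/V₁) = (5216) ln(33.9/77.1) = -4286 J.
W_total = 6296 − 4286 = 2010 J.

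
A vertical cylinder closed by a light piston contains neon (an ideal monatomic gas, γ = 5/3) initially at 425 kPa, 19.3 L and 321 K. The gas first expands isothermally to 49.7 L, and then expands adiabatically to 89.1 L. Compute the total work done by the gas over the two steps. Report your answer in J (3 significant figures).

Step 1 (isothermal): W = P₁V₁ ln(V₂/V₁) = (8202) ln(49.7/19.3) = 7759 J.
After step 1: P = 165 kPa, V = 49.7 L, T = 321 K.
Step 2 (adiabatic): W = (P₁V₁ − P₂V₂)/(γ−1) = (8202 − 5558)/0.667 = 3966 J.
W_total = 7759 + 3966 = 11725 J.

W_total ≈ 11700 J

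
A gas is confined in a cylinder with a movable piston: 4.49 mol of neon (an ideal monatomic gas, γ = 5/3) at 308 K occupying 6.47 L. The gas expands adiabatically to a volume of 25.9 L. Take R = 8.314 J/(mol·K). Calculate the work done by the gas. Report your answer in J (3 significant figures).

W ≈ 10400 J

Adiabatic: TV^(γ−1) = const with γ = 5/3.
T₂ = T₁ (V₁/V₂)^(γ−1) = 308 × (6.47/25.9)^0.667 = 308 × 0.3966 = 122.2 K.
W_by = nCᵥ(T₁ − T₂) = (4.49)(12.47)(308 − 122.2) = 10406 J.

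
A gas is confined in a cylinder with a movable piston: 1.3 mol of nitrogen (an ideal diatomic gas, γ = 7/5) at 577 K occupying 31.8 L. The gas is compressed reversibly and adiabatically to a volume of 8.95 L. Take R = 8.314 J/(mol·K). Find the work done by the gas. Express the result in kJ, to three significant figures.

W ≈ -10.3 kJ

Adiabatic: TV^(γ−1) = const with γ = 7/5.
T₂ = T₁ (V₁/V₂)^(γ−1) = 577 × (31.8/8.95)^0.4 = 577 × 1.661 = 958.1 K.
W_by = nCᵥ(T₁ − T₂) = (1.3)(20.79)(577 − 958.1) = -10298 J.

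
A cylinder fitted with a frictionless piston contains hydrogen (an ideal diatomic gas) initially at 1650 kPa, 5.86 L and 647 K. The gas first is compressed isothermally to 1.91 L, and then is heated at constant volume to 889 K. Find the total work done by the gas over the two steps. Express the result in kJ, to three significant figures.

W_total ≈ -10.8 kJ

Step 1 (isothermal): W = P₁V₁ ln(V₂/V₁) = (9669) ln(1.91/5.86) = -10839 J.
Step 2 (isochoric): W = 0 (constant volume).
W_total = -10839 + 0 = -10839 J.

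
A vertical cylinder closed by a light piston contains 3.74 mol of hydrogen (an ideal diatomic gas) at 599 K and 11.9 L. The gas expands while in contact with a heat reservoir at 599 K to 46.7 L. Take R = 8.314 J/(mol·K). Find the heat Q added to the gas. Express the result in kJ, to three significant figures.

Isothermal ⇒ ΔU = 0, so Q = W = nRT ln(V₂/V₁).
Q = (3.74)(8.314)(599) ln(46.7/11.9) = 18626 × 1.367 = 25465 J.

Q ≈ 25.5 kJ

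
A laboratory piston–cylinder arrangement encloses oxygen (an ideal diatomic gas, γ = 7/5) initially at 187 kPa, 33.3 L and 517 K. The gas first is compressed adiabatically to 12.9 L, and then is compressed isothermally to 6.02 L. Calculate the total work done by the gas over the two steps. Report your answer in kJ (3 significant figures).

W_total ≈ -14.1 kJ

Step 1 (adiabatic): W = (P₁V₁ − P₂V₂)/(γ−1) = (6227 − 9100)/0.4 = -7182 J.
After step 1: P = 705.4 kPa, V = 12.9 L, T = 755.5 K.
Step 2 (isothermal): W = P₁V₁ ln(V₂/V₁) = (9100) ln(6.02/12.9) = -6935 J.
W_total = -7182 − 6935 = -14117 J.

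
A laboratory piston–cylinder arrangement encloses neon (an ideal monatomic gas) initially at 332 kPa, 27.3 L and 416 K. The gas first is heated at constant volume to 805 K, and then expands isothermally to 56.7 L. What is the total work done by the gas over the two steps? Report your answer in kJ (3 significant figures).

W_total ≈ 12.8 kJ

Step 1 (isochoric): W = 0 (constant volume).
After step 1: P = 642.5 kPa (V unchanged).
Step 2 (isothermal): W = P₁V₁ ln(V₂/V₁) = (17539) ln(56.7/27.3) = 12819 J.
W_total = 0 + 12819 = 12819 J.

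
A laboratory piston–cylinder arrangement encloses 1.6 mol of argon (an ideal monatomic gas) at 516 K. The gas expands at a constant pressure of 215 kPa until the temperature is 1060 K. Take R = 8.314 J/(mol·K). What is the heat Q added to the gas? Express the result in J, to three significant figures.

Isobaric: W = nRΔT = (1.6)(8.314)(544) = 7237 J.
ΔU = nCᵥΔT with Cᵥ = 3R/2: ΔU = (1.6)(12.47)(544) = 10855 J.
Q = ΔU + W = 10855 + 7237 = 18091 J.

Q ≈ 18100 J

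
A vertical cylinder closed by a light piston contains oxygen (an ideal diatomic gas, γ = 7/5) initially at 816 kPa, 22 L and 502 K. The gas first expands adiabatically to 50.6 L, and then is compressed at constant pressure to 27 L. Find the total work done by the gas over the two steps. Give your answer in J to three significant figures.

Step 1 (adiabatic): W = (P₁V₁ − P₂V₂)/(γ−1) = (17952 − 12865)/0.4 = 12717 J.
After step 1: P = 254.3 kPa, V = 50.6 L, T = 359.8 K.
Step 2 (isobaric): W = PΔV = (254.3 kPa)(27 − 50.6 L) = -6000 J.
W_total = 12717 − 6000 = 6716 J.

W_total ≈ 6720 J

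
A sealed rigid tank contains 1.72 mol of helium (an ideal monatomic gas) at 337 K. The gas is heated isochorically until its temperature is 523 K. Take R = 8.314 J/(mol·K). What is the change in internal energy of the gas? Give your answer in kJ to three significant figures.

ΔU ≈ 3.99 kJ

Constant volume ⇒ W = 0, so Q = ΔU = nCᵥΔT with Cᵥ = 3R/2 = 12.47 J/(mol·K).
ΔU = (1.72)(12.47)(523 − 337) = 3990 J.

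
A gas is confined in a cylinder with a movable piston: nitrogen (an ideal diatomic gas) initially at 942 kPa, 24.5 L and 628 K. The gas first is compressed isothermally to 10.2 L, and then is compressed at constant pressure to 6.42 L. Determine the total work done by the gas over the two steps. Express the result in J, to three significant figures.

W_total ≈ -28800 J

Step 1 (isothermal): W = P₁V₁ ln(V₂/V₁) = (23079) ln(10.2/24.5) = -20224 J.
After step 1: P = 2263 kPa, V = 10.2 L, T = 628 K.
Step 2 (isobaric): W = PΔV = (2263 kPa)(6.42 − 10.2 L) = -8553 J.
W_total = -20224 − 8553 = -28777 J.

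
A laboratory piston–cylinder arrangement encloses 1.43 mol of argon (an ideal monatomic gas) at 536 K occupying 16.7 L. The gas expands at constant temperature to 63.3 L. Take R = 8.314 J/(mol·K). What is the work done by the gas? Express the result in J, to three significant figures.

Isothermal: W = nRT ln(V₂/V₁).
W = (1.43)(8.314)(536) × ln(63.3/16.7)
  = 6373 × 1.332
W_by_gas = 8491 J.

W ≈ 8490 J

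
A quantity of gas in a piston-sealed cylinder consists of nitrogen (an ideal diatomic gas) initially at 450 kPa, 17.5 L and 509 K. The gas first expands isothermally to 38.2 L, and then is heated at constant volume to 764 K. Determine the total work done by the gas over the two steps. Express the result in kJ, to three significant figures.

Step 1 (isothermal): W = P₁V₁ ln(V₂/V₁) = (7875) ln(38.2/17.5) = 6147 J.
Step 2 (isochoric): W = 0 (constant volume).
W_total = 6147 + 0 = 6147 J.

W_total ≈ 6.15 kJ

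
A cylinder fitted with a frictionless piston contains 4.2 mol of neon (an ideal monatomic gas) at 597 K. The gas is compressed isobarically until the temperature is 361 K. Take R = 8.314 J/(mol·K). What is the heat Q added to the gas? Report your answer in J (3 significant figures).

Isobaric: W = nRΔT = (4.2)(8.314)(-236) = -8241 J.
ΔU = nCᵥΔT with Cᵥ = 3R/2: ΔU = (4.2)(12.47)(-236) = -12361 J.
Q = ΔU + W = -12361 − 8241 = -20602 J.

Q ≈ -20600 J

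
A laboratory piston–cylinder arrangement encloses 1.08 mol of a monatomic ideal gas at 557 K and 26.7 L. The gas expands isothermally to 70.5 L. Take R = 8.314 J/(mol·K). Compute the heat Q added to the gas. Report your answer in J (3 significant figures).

Q ≈ 4860 J

Isothermal ⇒ ΔU = 0, so Q = W = nRT ln(V₂/V₁).
Q = (1.08)(8.314)(557) ln(70.5/26.7) = 5001 × 0.9709 = 4856 J.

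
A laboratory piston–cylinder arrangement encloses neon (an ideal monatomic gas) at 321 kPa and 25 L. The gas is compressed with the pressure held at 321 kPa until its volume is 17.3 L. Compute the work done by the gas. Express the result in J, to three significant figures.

W ≈ -2470 J

Isobaric: W = P ΔV.
W = (321 kPa)(17.3 − 25 L) = (321)(-7.7) = -2472 J.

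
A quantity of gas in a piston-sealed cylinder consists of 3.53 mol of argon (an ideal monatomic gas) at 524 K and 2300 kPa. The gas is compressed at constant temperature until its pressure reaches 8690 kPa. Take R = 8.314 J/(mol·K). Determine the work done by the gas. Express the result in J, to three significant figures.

W ≈ -20400 J

Isothermal process: W = nRT ln(V₂/V₁) = nRT ln(P₁/P₂).
W = (3.53)(8.314)(524) × ln(2300/8690)
  = 15379 × ln(0.2647) = 15379 × -1.329
W_by_gas = -20442 J.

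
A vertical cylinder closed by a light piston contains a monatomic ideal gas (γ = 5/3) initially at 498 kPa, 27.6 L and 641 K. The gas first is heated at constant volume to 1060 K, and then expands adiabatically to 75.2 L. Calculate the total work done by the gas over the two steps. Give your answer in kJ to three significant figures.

W_total ≈ 16.6 kJ

Step 1 (isochoric): W = 0 (constant volume).
After step 1: P = 823.5 kPa (V unchanged).
Step 2 (adiabatic): W = (P₁V₁ − P₂V₂)/(γ−1) = (22729 − 11651)/0.667 = 16617 J.
W_total = 0 + 16617 = 16617 J.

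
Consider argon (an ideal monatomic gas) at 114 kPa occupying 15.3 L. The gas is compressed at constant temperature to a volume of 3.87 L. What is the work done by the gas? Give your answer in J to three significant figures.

Isothermal: W = nRT ln(V₂/V₁) = P₁V₁ ln(V₂/V₁).
P₁V₁ = (114 kPa)(15.3 L) = 1744 J.
W = 1744 × ln(3.87/15.3) = 1744 × -1.375
W_by_gas = -2398 J.

W ≈ -2400 J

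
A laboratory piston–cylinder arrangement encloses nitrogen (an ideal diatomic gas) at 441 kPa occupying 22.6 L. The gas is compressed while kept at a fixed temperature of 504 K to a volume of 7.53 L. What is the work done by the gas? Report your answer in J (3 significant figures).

Isothermal: W = nRT ln(V₂/V₁) = P₁V₁ ln(V₂/V₁).
P₁V₁ = (441 kPa)(22.6 L) = 9967 J.
W = 9967 × ln(7.53/22.6) = 9967 × -1.099
W_by_gas = -10954 J.

W ≈ -11000 J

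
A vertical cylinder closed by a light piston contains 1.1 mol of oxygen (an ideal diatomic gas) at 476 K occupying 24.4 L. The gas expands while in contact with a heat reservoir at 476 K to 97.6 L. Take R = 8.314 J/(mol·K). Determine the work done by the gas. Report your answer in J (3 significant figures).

Isothermal: W = nRT ln(V₂/V₁).
W = (1.1)(8.314)(476) × ln(97.6/24.4)
  = 4353 × 1.386
W_by_gas = 6035 J.

W ≈ 6030 J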